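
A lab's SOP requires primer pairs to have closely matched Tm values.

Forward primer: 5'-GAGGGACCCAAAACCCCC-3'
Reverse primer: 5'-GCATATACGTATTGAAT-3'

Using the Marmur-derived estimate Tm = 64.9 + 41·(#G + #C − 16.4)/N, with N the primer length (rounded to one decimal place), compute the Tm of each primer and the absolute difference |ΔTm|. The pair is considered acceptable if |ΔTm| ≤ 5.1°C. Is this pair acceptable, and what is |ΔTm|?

Forward: G+C = 12, N = 18 → Tm = 64.9 + 41·(12 − 16.4)/18 = 54.9°C.
Reverse: G+C = 5, N = 17 → Tm = 64.9 + 41·(5 − 16.4)/17 = 37.4°C.
|ΔTm| = |54.9 − 37.4| = 17.5°C, > 5.1°C.

|ΔTm| = 17.5°C; the pair is not acceptable.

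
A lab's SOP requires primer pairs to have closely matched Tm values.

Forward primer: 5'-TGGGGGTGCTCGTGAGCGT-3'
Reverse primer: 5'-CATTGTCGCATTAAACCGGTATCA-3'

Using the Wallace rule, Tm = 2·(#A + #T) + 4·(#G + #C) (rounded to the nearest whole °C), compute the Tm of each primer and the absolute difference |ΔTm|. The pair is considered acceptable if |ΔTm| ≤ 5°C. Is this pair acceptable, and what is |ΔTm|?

Forward: A=1 T=5 G=10 C=3 → Tm = 2·6 + 4·13 = 64°C.
Reverse: A=7 T=7 G=4 C=6 → Tm = 2·14 + 4·10 = 68°C.
|ΔTm| = |64 − 68| = 4°C, ≤ 5°C.

|ΔTm| = 4°C; the pair is acceptable.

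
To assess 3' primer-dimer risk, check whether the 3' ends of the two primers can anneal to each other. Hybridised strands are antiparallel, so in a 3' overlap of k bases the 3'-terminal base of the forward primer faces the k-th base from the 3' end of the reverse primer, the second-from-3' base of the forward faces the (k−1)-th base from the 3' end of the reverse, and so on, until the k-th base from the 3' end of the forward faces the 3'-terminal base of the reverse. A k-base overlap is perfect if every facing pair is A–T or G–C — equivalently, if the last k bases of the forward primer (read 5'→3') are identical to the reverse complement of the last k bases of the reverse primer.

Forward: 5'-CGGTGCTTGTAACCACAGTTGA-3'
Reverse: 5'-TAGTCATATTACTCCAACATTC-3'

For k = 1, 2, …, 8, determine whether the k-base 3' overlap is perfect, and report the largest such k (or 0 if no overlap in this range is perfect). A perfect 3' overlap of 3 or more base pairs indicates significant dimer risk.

Last 8 bases (5'→3') — forward …ACAGTTGA, reverse …CAACATTC.
Reverse complement of the reverse primer's last 8 bases: GAATGTTG; its first k bases are the reverse complement of the reverse primer's last k bases, so a perfect k-base overlap needs the forward primer's last k bases to equal them.
Comparing (forward last k vs required): k=1: A vs G ✗; k=2: GA vs GA ✓; k=3: TGA vs GAA ✗; k=4: TTGA vs GAAT ✗; k=5: GTTGA vs GAATG ✗; k=6: AGTTGA vs GAATGT ✗; k=7: CAGTTGA vs GAATGTT ✗; k=8: ACAGTTGA vs GAATGTTG ✗.
Only k = 2 is perfect, so the longest perfect 3' overlap is 2.

Longest perfect overlap: 2 complementary base pairs; below the dimer-risk threshold (threshold 3).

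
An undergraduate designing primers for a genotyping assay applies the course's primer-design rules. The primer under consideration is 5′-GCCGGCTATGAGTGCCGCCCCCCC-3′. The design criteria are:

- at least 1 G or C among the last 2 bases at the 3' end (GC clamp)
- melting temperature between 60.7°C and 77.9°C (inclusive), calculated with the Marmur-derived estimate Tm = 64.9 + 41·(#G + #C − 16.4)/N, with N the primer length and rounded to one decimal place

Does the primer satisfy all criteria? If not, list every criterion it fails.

Meets all criteria.

Base counts: A=2, T=3, G=7, C=12 (length 24).
GC clamp: 3' end CC has 2 G/C ✓
Tm: Tm = 64.9 + 41·(19 − 16.4)/24 = 69.3°C ✓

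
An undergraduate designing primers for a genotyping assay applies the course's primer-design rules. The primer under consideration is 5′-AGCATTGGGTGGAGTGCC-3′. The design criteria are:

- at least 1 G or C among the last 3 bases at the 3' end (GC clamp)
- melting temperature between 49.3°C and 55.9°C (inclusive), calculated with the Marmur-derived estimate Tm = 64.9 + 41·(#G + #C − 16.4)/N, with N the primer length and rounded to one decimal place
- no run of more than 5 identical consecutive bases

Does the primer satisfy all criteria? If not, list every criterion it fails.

Base counts: A=3, T=4, G=8, C=3 (length 18).
GC clamp: 3' end GCC has 3 G/C ✓
Tm: Tm = 64.9 + 41·(11 − 16.4)/18 = 52.6°C ✓
homopolymer run: longest run = 3 ✓

Meets all criteria.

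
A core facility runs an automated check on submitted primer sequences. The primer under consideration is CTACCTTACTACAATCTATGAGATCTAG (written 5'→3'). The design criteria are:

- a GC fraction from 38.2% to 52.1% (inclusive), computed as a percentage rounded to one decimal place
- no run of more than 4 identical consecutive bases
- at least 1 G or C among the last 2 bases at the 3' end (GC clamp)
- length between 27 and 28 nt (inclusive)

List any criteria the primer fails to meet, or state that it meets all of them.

Fails: GC content.

Base counts: A=9, T=9, G=3, C=7 (length 28).
GC content: GC 10/28 = 35.7%, outside 38.2–52.1% ✗
homopolymer run: longest run = 2 ✓
GC clamp: 3' end AG has 1 G/C ✓
length: length 28 ✓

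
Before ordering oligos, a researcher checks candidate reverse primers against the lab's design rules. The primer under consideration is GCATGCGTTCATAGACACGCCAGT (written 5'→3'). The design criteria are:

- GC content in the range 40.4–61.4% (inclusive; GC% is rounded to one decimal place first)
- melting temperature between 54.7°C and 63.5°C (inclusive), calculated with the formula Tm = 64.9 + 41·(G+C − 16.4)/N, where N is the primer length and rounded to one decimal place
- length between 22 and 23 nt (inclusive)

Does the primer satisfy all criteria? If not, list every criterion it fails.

Fails: length.

Base counts: A=6, T=5, G=6, C=7 (length 24).
GC content: GC 13/24 = 54.2% ✓
Tm: Tm = 64.9 + 41·(13 − 16.4)/24 = 59.1°C ✓
length: length 24, outside 22–23 ✗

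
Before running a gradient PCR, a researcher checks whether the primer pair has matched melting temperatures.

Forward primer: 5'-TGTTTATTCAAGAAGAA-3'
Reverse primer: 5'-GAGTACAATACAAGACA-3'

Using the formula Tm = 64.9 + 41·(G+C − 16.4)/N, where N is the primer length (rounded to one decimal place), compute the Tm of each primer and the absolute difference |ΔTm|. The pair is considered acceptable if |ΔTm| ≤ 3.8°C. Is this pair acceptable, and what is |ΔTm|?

|ΔTm| = 4.8°C; the pair is not acceptable.

Forward: G+C = 4, N = 17 → Tm = 64.9 + 41·(4 − 16.4)/17 = 35.0°C.
Reverse: G+C = 6, N = 17 → Tm = 64.9 + 41·(6 − 16.4)/17 = 39.8°C.
|ΔTm| = |35.0 − 39.8| = 4.8°C, > 3.8°C.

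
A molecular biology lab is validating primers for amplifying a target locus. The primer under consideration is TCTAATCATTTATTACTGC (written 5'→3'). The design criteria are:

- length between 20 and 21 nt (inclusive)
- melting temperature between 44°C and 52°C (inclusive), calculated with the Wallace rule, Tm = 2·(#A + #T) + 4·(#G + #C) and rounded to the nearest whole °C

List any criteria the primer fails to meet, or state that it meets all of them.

Base counts: A=5, T=9, G=1, C=4 (length 19).
length: length 19, outside 20–21 ✗
Tm: Tm = 2·14 + 4·5 = 48°C ✓

Fails: length.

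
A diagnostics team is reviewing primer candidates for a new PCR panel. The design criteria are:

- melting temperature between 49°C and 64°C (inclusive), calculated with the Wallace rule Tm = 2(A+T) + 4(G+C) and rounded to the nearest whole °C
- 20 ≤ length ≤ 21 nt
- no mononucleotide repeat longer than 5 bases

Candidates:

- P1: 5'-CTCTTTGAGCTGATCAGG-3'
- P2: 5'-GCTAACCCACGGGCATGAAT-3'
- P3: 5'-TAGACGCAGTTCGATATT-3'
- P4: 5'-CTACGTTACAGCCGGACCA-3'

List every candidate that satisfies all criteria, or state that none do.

P1 (18 nt, A=3 T=6 G=5 C=4): Tm = 2·9 + 4·9 = 54°C ✓; length 18, outside 20–21 ✗; longest run = 3 ✓ — fails.
P2 (20 nt, A=6 T=3 G=5 C=6): Tm = 2·9 + 4·11 = 62°C ✓; length 20 ✓; longest run = 3 ✓ — passes.
P3 (18 nt, A=5 T=6 G=4 C=3): Tm = 2·11 + 4·7 = 50°C ✓; length 18, outside 20–21 ✗; longest run = 2 ✓ — fails.
P4 (19 nt, A=5 T=3 G=4 C=7): Tm = 2·8 + 4·11 = 60°C ✓; length 19, outside 20–21 ✗; longest run = 2 ✓ — fails.

P2 only.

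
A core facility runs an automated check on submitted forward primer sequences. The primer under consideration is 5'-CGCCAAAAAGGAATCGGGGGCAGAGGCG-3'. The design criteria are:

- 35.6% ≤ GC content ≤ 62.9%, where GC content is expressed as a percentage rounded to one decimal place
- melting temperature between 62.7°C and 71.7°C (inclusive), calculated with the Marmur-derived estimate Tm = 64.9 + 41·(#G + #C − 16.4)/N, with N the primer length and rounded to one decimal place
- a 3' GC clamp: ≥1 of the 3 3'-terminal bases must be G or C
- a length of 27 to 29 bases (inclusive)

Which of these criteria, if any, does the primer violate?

Base counts: A=9, T=1, G=12, C=6 (length 28).
GC content: GC 18/28 = 64.3%, outside 35.6–62.9% ✗
Tm: Tm = 64.9 + 41·(18 − 16.4)/28 = 67.2°C ✓
GC clamp: 3' end GCG has 3 G/C ✓
length: length 28 ✓

Fails: GC content.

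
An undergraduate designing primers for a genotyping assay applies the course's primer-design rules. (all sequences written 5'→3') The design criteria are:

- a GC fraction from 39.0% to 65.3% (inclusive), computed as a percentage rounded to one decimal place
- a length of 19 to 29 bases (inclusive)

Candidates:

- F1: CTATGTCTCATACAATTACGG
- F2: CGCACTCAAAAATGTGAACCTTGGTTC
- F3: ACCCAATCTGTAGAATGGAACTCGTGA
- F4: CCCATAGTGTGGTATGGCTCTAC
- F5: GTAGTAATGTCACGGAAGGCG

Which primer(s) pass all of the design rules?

F1 (21 nt, A=6 T=7 G=3 C=5): GC 8/21 = 38.1%, outside 39.0–65.3% ✗; length 21 ✓ — fails.
F2 (27 nt, A=8 T=7 G=5 C=7): GC 12/27 = 44.4% ✓; length 27 ✓ — passes.
F3 (27 nt, A=9 T=6 G=6 C=6): GC 12/27 = 44.4% ✓; length 27 ✓ — passes.
F4 (23 nt, A=4 T=7 G=6 C=6): GC 12/23 = 52.2% ✓; length 23 ✓ — passes.
F5 (21 nt, A=6 T=4 G=8 C=3): GC 11/21 = 52.4% ✓; length 21 ✓ — passes.

F2, F3, F4 and F5.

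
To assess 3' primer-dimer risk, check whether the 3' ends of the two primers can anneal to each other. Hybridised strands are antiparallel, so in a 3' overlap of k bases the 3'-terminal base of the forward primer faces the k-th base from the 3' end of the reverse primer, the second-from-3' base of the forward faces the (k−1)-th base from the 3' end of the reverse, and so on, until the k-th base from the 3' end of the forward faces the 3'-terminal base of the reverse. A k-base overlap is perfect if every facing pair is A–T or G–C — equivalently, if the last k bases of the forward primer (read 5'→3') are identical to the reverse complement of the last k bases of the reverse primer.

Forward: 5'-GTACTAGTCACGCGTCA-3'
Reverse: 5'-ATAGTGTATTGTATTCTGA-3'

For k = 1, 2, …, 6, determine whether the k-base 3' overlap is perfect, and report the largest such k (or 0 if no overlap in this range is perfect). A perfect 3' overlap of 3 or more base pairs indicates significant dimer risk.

Longest perfect overlap: 3 complementary base pairs; significant dimer risk (threshold 3).

Last 6 bases (5'→3') — forward …GCGTCA, reverse …TTCTGA.
Reverse complement of the reverse primer's last 6 bases: TCAGAA; its first k bases are the reverse complement of the reverse primer's last k bases, so a perfect k-base overlap needs the forward primer's last k bases to equal them.
Comparing (forward last k vs required): k=1: A vs T ✗; k=2: CA vs TC ✗; k=3: TCA vs TCA ✓; k=4: GTCA vs TCAG ✗; k=5: CGTCA vs TCAGA ✗; k=6: GCGTCA vs TCAGAA ✗.
Only k = 3 is perfect, so the longest perfect 3' overlap is 3.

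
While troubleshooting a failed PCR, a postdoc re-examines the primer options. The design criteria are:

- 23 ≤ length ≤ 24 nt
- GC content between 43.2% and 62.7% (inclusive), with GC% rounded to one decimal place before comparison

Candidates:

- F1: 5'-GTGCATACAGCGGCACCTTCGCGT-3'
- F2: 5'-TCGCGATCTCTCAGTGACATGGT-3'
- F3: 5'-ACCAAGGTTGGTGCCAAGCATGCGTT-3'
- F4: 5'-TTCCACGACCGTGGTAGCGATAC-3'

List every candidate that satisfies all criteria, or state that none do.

F1, F2 and F4.

F1 (24 nt, A=4 T=5 G=7 C=8): length 24 ✓; GC 15/24 = 62.5% ✓ — passes.
F2 (23 nt, A=4 T=7 G=6 C=6): length 23 ✓; GC 12/23 = 52.2% ✓ — passes.
F3 (26 nt, A=6 T=6 G=8 C=6): length 26, outside 23–24 ✗; GC 14/26 = 53.8% ✓ — fails.
F4 (23 nt, A=5 T=5 G=6 C=7): length 23 ✓; GC 13/23 = 56.5% ✓ — passes.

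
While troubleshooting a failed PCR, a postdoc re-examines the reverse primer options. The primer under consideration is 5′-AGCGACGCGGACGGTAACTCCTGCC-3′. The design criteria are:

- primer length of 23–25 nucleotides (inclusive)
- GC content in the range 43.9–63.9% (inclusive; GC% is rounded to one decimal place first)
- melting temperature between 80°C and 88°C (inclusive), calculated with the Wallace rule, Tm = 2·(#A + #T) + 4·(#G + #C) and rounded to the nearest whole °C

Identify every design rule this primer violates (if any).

Base counts: A=5, T=3, G=8, C=9 (length 25).
length: length 25 ✓
GC content: GC 17/25 = 68.0%, outside 43.9–63.9% ✗
Tm: Tm = 2·8 + 4·17 = 84°C ✓

Fails: GC content.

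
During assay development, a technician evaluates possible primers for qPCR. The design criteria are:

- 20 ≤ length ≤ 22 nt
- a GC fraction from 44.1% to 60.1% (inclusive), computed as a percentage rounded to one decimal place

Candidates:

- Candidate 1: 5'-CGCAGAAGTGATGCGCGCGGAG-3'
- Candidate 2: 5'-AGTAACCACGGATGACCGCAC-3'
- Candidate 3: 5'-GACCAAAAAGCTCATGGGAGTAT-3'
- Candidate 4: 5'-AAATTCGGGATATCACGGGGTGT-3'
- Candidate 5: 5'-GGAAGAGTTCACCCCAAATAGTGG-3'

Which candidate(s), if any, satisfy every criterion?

Candidate 1 (22 nt, A=5 T=2 G=10 C=5): length 22 ✓; GC 15/22 = 68.2%, outside 44.1–60.1% ✗ — fails.
Candidate 2 (21 nt, A=7 T=2 G=5 C=7): length 21 ✓; GC 12/21 = 57.1% ✓ — passes.
Candidate 3 (23 nt, A=9 T=4 G=6 C=4): length 23, outside 20–22 ✗; GC 10/23 = 43.5%, outside 44.1–60.1% ✗ — fails.
Candidate 4 (23 nt, A=6 T=6 G=8 C=3): length 23, outside 20–22 ✗; GC 11/23 = 47.8% ✓ — fails.
Candidate 5 (24 nt, A=8 T=4 G=7 C=5): length 24, outside 20–22 ✗; GC 12/24 = 50.0% ✓ — fails.

Candidate 2 only.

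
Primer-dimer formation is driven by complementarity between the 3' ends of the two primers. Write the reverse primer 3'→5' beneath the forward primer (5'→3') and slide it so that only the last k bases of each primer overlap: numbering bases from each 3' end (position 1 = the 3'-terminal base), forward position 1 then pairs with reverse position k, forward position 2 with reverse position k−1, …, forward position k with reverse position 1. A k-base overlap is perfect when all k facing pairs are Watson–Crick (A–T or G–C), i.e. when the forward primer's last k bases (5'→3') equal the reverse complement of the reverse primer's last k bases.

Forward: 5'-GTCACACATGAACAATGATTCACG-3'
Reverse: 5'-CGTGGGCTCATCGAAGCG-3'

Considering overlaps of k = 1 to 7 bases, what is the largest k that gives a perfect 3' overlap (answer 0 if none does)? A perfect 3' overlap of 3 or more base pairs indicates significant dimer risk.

Last 7 bases (5'→3') — forward …ATTCACG, reverse …CGAAGCG.
Reverse complement of the reverse primer's last 7 bases: CGCTTCG; its first k bases are the reverse complement of the reverse primer's last k bases, so a perfect k-base overlap needs the forward primer's last k bases to equal them.
Comparing (forward last k vs required): k=1: G vs C ✗; k=2: CG vs CG ✓; k=3: ACG vs CGC ✗; k=4: CACG vs CGCT ✗; k=5: TCACG vs CGCTT ✗; k=6: TTCACG vs CGCTTC ✗; k=7: ATTCACG vs CGCTTCG ✗.
Only k = 2 is perfect, so the longest perfect 3' overlap is 2.

Longest perfect overlap: 2 complementary base pairs; below the dimer-risk threshold (threshold 3).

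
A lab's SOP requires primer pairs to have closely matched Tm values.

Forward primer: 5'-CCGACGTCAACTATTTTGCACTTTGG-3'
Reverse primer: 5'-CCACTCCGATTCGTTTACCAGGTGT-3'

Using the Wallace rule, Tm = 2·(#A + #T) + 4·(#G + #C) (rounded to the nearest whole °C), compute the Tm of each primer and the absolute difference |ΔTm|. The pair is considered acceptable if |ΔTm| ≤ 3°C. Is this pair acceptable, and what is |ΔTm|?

|ΔTm| = 0°C; the pair is acceptable.

Forward: A=5 T=9 G=5 C=7 → Tm = 2·14 + 4·12 = 76°C.
Reverse: A=4 T=8 G=5 C=8 → Tm = 2·12 + 4·13 = 76°C.
|ΔTm| = |76 − 76| = 0°C, ≤ 3°C.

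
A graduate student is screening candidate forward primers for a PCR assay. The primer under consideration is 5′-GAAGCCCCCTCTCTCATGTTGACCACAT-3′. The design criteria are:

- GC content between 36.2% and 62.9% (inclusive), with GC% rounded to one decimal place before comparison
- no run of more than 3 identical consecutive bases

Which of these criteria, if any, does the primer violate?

Base counts: A=6, T=7, G=4, C=11 (length 28).
GC content: GC 15/28 = 53.6% ✓
homopolymer run: longest run = 5, exceeds 3 ✗

Fails: homopolymer run.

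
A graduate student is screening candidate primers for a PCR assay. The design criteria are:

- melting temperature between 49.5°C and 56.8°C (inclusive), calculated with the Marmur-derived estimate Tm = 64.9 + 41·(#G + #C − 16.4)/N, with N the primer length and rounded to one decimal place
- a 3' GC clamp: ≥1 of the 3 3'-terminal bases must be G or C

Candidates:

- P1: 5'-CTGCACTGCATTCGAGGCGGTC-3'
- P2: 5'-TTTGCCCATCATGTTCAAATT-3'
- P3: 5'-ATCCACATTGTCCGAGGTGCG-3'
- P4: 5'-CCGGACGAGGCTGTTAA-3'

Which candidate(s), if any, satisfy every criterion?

P3 only.

P1 (22 nt, A=3 T=5 G=7 C=7): Tm = 64.9 + 41·(14 − 16.4)/22 = 60.4°C, outside 49.5–56.8°C ✗; 3' end GTC has 2 G/C ✓ — fails.
P2 (21 nt, A=5 T=9 G=2 C=5): Tm = 64.9 + 41·(7 − 16.4)/21 = 46.5°C, outside 49.5–56.8°C ✗; 3' end ATT has 0 G/C, need ≥1 ✗ — fails.
P3 (21 nt, A=4 T=5 G=6 C=6): Tm = 64.9 + 41·(12 − 16.4)/21 = 56.3°C ✓; 3' end GCG has 3 G/C ✓ — passes.
P4 (17 nt, A=4 T=3 G=6 C=4): Tm = 64.9 + 41·(10 − 16.4)/17 = 49.5°C ✓; 3' end TAA has 0 G/C, need ≥1 ✗ — fails.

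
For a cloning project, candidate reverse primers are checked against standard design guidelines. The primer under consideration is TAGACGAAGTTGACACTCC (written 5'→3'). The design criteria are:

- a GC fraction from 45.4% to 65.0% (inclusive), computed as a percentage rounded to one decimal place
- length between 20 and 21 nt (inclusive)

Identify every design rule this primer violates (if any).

Base counts: A=6, T=4, G=4, C=5 (length 19).
GC content: GC 9/19 = 47.4% ✓
length: length 19, outside 20–21 ✗

Fails: length.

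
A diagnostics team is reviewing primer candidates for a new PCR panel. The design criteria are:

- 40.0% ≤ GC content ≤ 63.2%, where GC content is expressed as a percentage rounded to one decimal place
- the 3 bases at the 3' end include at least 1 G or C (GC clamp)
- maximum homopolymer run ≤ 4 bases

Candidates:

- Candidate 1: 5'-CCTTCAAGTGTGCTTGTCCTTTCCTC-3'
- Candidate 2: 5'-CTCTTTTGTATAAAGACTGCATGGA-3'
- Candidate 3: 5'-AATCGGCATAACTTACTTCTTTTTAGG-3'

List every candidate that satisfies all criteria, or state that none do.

Candidate 1 (26 nt, A=2 T=11 G=4 C=9): GC 13/26 = 50.0% ✓; 3' end CTC has 2 G/C ✓; longest run = 3 ✓ — passes.
Candidate 2 (25 nt, A=7 T=9 G=5 C=4): GC 9/25 = 36.0%, outside 40.0–63.2% ✗; 3' end GGA has 2 G/C ✓; longest run = 4 ✓ — fails.
Candidate 3 (27 nt, A=7 T=11 G=4 C=5): GC 9/27 = 33.3%, outside 40.0–63.2% ✗; 3' end AGG has 2 G/C ✓; longest run = 5, exceeds 4 ✗ — fails.

Candidate 1 only.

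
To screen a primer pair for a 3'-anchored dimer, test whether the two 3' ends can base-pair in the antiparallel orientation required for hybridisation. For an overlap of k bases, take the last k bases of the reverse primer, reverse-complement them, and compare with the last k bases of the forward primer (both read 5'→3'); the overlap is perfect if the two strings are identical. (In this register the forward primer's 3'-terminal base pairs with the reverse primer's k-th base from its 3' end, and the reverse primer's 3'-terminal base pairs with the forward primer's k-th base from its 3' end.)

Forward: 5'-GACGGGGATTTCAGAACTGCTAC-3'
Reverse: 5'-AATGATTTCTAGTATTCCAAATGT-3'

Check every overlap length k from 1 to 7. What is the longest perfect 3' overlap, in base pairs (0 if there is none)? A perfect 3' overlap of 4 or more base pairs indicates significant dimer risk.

Last 7 bases (5'→3') — forward …CTGCTAC, reverse …CAAATGT.
Reverse complement of the reverse primer's last 7 bases: ACATTTG; its first k bases are the reverse complement of the reverse primer's last k bases, so a perfect k-base overlap needs the forward primer's last k bases to equal them.
Comparing (forward last k vs required): k=1: C vs A ✗; k=2: AC vs AC ✓; k=3: TAC vs ACA ✗; k=4: CTAC vs ACAT ✗; k=5: GCTAC vs ACATT ✗; k=6: TGCTAC vs ACATTT ✗; k=7: CTGCTAC vs ACATTTG ✗.
Only k = 2 is perfect, so the longest perfect 3' overlap is 2.

Longest perfect overlap: 2 complementary base pairs; below the dimer-risk threshold (threshold 4).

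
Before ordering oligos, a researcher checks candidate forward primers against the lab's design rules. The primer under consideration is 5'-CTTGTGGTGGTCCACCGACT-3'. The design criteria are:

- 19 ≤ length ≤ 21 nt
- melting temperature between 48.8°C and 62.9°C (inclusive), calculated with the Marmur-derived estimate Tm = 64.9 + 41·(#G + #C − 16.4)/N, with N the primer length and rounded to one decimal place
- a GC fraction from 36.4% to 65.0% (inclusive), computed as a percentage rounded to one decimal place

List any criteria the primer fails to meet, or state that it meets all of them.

Base counts: A=2, T=6, G=6, C=6 (length 20).
length: length 20 ✓
Tm: Tm = 64.9 + 41·(12 − 16.4)/20 = 55.9°C ✓
GC content: GC 12/20 = 60.0% ✓

Meets all criteria.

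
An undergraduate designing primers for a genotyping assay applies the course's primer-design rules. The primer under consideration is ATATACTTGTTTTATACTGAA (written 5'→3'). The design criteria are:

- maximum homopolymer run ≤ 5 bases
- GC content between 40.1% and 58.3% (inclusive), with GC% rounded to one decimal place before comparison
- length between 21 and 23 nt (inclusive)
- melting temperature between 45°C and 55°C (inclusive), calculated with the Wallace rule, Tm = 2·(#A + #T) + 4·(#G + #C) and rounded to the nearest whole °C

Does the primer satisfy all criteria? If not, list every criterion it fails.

Base counts: A=7, T=10, G=2, C=2 (length 21).
homopolymer run: longest run = 4 ✓
GC content: GC 4/21 = 19.0%, outside 40.1–58.3% ✗
length: length 21 ✓
Tm: Tm = 2·17 + 4·4 = 50°C ✓

Fails: GC content.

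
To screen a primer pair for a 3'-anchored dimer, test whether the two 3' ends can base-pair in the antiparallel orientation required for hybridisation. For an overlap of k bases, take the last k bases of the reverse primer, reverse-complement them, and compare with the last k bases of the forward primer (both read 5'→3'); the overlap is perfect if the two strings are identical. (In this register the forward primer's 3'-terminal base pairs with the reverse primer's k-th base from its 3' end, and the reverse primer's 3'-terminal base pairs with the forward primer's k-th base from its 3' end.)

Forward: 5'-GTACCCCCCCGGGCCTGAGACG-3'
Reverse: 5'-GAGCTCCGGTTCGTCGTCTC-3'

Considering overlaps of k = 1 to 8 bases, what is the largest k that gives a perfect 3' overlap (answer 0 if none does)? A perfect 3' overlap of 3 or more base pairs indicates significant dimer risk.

Longest perfect overlap: 6 complementary base pairs; significant dimer risk (threshold 3).

Last 8 bases (5'→3') — forward …CTGAGACG, reverse …GTCGTCTC.
Reverse complement of the reverse primer's last 8 bases: GAGACGAC; its first k bases are the reverse complement of the reverse primer's last k bases, so a perfect k-base overlap needs the forward primer's last k bases to equal them.
Comparing (forward last k vs required): k=1: G vs G ✓; k=2: CG vs GA ✗; k=3: ACG vs GAG ✗; k=4: GACG vs GAGA ✗; k=5: AGACG vs GAGAC ✗; k=6: GAGACG vs GAGACG ✓; k=7: TGAGACG vs GAGACGA ✗; k=8: CTGAGACG vs GAGACGAC ✗.
Perfect overlaps at k = 1, 6; the largest is 6.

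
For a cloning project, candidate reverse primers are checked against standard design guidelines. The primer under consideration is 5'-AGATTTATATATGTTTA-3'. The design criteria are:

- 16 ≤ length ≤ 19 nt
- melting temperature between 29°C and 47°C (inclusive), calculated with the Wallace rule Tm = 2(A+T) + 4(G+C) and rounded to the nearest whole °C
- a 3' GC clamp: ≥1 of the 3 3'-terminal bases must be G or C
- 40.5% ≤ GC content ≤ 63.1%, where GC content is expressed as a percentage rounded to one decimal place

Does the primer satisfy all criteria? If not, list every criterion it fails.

Base counts: A=6, T=9, G=2, C=0 (length 17).
length: length 17 ✓
Tm: Tm = 2·15 + 4·2 = 38°C ✓
GC clamp: 3' end TTA has 0 G/C, need ≥1 ✗
GC content: GC 2/17 = 11.8%, outside 40.5–63.1% ✗

Fails: GC clamp, GC content.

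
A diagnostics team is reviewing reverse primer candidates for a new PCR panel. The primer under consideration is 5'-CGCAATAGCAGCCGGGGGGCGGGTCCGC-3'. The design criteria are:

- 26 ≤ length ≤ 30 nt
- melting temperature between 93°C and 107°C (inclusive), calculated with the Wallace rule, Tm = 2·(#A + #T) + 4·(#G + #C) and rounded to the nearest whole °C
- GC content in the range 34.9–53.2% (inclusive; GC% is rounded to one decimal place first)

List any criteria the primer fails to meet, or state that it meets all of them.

Fails: GC content.

Base counts: A=4, T=2, G=13, C=9 (length 28).
length: length 28 ✓
Tm: Tm = 2·6 + 4·22 = 100°C ✓
GC content: GC 22/28 = 78.6%, outside 34.9–53.2% ✗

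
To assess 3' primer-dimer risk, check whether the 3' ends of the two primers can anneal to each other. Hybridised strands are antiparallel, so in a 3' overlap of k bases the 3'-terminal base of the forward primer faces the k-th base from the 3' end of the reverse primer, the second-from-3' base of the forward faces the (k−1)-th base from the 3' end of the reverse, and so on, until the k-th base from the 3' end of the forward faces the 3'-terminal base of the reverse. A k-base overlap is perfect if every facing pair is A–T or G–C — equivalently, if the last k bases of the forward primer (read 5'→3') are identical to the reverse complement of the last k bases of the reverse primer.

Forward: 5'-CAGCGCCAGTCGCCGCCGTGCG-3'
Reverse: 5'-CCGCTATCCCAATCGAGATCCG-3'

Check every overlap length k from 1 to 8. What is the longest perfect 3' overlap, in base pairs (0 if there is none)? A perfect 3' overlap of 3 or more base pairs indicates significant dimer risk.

Last 8 bases (5'→3') — forward …GCCGTGCG, reverse …GAGATCCG.
Reverse complement of the reverse primer's last 8 bases: CGGATCTC; its first k bases are the reverse complement of the reverse primer's last k bases, so a perfect k-base overlap needs the forward primer's last k bases to equal them.
Comparing (forward last k vs required): k=1: G vs C ✗; k=2: CG vs CG ✓; k=3: GCG vs CGG ✗; k=4: TGCG vs CGGA ✗; k=5: GTGCG vs CGGAT ✗; k=6: CGTGCG vs CGGATC ✗; k=7: CCGTGCG vs CGGATCT ✗; k=8: GCCGTGCG vs CGGATCTC ✗.
Only k = 2 is perfect, so the longest perfect 3' overlap is 2.

Longest perfect overlap: 2 complementary base pairs; below the dimer-risk threshold (threshold 3).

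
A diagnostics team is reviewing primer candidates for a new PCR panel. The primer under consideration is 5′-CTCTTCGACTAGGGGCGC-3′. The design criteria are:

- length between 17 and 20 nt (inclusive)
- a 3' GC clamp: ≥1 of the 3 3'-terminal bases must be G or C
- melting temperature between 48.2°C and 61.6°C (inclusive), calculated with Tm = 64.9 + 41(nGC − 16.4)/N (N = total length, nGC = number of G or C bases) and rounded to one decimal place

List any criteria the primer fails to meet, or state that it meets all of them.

Meets all criteria.

Base counts: A=2, T=4, G=6, C=6 (length 18).
length: length 18 ✓
GC clamp: 3' end CGC has 3 G/C ✓
Tm: Tm = 64.9 + 41·(12 − 16.4)/18 = 54.9°C ✓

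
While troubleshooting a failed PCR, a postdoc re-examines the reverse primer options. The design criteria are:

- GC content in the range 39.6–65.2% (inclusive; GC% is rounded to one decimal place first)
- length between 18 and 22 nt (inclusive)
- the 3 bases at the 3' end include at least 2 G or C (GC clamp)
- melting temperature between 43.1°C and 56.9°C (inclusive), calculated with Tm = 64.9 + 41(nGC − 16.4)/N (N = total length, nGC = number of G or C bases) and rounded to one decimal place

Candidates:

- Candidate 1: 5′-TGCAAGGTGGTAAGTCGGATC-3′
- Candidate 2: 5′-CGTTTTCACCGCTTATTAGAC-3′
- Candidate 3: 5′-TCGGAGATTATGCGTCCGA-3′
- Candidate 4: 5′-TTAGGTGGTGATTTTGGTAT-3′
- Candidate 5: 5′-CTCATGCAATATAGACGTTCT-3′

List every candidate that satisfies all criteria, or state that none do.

Candidate 1 (21 nt, A=5 T=5 G=8 C=3): GC 11/21 = 52.4% ✓; length 21 ✓; 3' end ATC has 1 G/C, need ≥2 ✗; Tm = 64.9 + 41·(11 − 16.4)/21 = 54.4°C ✓ — fails.
Candidate 2 (21 nt, A=4 T=8 G=3 C=6): GC 9/21 = 42.9% ✓; length 21 ✓; 3' end GAC has 2 G/C ✓; Tm = 64.9 + 41·(9 − 16.4)/21 = 50.5°C ✓ — passes.
Candidate 3 (19 nt, A=4 T=5 G=6 C=4): GC 10/19 = 52.6% ✓; length 19 ✓; 3' end CGA has 2 G/C ✓; Tm = 64.9 + 41·(10 − 16.4)/19 = 51.1°C ✓ — passes.
Candidate 4 (20 nt, A=3 T=10 G=7 C=0): GC 7/20 = 35.0%, outside 39.6–65.2% ✗; length 20 ✓; 3' end TAT has 0 G/C, need ≥2 ✗; Tm = 64.9 + 41·(7 − 16.4)/20 = 45.6°C ✓ — fails.
Candidate 5 (21 nt, A=6 T=7 G=3 C=5): GC 8/21 = 38.1%, outside 39.6–65.2% ✗; length 21 ✓; 3' end TCT has 1 G/C, need ≥2 ✗; Tm = 64.9 + 41·(8 − 16.4)/21 = 48.5°C ✓ — fails.

Candidate 2 and Candidate 3.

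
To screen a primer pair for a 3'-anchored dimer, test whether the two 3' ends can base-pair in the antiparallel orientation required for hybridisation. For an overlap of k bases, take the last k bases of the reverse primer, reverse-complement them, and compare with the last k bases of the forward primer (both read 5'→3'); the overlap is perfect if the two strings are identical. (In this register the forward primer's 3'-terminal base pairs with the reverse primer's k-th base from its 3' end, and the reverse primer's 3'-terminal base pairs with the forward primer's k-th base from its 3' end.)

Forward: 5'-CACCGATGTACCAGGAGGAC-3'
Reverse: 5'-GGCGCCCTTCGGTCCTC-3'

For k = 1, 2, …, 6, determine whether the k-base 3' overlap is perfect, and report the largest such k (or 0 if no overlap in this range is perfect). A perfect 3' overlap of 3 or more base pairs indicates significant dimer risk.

Longest perfect overlap: 6 complementary base pairs; significant dimer risk (threshold 3).

Last 6 bases (5'→3') — forward …GAGGAC, reverse …GTCCTC.
Reverse complement of the reverse primer's last 6 bases: GAGGAC; its first k bases are the reverse complement of the reverse primer's last k bases, so a perfect k-base overlap needs the forward primer's last k bases to equal them.
Comparing (forward last k vs required): k=1: C vs G ✗; k=2: AC vs GA ✗; k=3: GAC vs GAG ✗; k=4: GGAC vs GAGG ✗; k=5: AGGAC vs GAGGA ✗; k=6: GAGGAC vs GAGGAC ✓.
Only k = 6 is perfect, so the longest perfect 3' overlap is 6.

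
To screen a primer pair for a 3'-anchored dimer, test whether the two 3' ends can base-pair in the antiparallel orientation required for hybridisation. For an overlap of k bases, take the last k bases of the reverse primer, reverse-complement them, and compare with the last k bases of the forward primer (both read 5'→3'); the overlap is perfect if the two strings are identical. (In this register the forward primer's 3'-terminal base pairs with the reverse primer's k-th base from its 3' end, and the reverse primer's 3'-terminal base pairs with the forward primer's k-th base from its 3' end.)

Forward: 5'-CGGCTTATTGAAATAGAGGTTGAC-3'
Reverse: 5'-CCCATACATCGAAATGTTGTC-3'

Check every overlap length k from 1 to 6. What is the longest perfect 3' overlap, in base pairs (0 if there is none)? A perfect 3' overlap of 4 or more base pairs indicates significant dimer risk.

Last 6 bases (5'→3') — forward …GTTGAC, reverse …GTTGTC.
Reverse complement of the reverse primer's last 6 bases: GACAAC; its first k bases are the reverse complement of the reverse primer's last k bases, so a perfect k-base overlap needs the forward primer's last k bases to equal them.
Comparing (forward last k vs required): k=1: C vs G ✗; k=2: AC vs GA ✗; k=3: GAC vs GAC ✓; k=4: TGAC vs GACA ✗; k=5: TTGAC vs GACAA ✗; k=6: GTTGAC vs GACAAC ✗.
Only k = 3 is perfect, so the longest perfect 3' overlap is 3.

Longest perfect overlap: 3 complementary base pairs; below the dimer-risk threshold (threshold 4).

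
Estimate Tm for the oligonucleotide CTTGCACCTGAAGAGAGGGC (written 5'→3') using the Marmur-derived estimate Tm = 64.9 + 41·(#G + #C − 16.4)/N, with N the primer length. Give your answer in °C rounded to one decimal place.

55.9°C

Base counts: A=5, T=3, G=7, C=5; G+C = 12, N = 20.
Tm = 64.9 + 41·(12 − 16.4)/20 = 64.9 + -180.40/20 = 55.9°C.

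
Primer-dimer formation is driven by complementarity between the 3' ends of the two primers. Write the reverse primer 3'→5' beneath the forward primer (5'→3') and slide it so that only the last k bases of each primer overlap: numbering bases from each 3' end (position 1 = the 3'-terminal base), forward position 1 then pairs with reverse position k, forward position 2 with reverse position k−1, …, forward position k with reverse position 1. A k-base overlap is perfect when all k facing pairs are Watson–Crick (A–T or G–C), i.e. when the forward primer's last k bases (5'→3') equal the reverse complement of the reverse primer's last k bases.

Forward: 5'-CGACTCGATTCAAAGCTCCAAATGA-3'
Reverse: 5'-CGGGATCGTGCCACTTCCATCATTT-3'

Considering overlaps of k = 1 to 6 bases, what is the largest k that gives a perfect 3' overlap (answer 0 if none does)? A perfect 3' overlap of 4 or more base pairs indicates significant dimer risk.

Last 6 bases (5'→3') — forward …AAATGA, reverse …TCATTT.
Reverse complement of the reverse primer's last 6 bases: AAATGA; its first k bases are the reverse complement of the reverse primer's last k bases, so a perfect k-base overlap needs the forward primer's last k bases to equal them.
Comparing (forward last k vs required): k=1: A vs A ✓; k=2: GA vs AA ✗; k=3: TGA vs AAA ✗; k=4: ATGA vs AAAT ✗; k=5: AATGA vs AAATG ✗; k=6: AAATGA vs AAATGA ✓.
Perfect overlaps at k = 1, 6; the largest is 6.

Longest perfect overlap: 6 complementary base pairs; significant dimer risk (threshold 4).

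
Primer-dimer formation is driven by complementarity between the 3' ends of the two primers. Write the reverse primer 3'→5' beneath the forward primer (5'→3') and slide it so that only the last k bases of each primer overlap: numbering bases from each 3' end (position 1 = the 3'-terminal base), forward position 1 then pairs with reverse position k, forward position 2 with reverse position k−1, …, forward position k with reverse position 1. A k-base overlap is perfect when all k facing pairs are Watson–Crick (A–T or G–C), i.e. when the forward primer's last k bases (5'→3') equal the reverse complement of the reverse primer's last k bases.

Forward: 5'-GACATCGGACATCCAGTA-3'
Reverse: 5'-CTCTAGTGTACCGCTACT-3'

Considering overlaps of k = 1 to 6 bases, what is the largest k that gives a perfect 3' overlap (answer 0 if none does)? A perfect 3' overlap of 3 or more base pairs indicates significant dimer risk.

Last 6 bases (5'→3') — forward …CCAGTA, reverse …GCTACT.
Reverse complement of the reverse primer's last 6 bases: AGTAGC; its first k bases are the reverse complement of the reverse primer's last k bases, so a perfect k-base overlap needs the forward primer's last k bases to equal them.
Comparing (forward last k vs required): k=1: A vs A ✓; k=2: TA vs AG ✗; k=3: GTA vs AGT ✗; k=4: AGTA vs AGTA ✓; k=5: CAGTA vs AGTAG ✗; k=6: CCAGTA vs AGTAGC ✗.
Perfect overlaps at k = 1, 4; the largest is 4.

Longest perfect overlap: 4 complementary base pairs; significant dimer risk (threshold 3).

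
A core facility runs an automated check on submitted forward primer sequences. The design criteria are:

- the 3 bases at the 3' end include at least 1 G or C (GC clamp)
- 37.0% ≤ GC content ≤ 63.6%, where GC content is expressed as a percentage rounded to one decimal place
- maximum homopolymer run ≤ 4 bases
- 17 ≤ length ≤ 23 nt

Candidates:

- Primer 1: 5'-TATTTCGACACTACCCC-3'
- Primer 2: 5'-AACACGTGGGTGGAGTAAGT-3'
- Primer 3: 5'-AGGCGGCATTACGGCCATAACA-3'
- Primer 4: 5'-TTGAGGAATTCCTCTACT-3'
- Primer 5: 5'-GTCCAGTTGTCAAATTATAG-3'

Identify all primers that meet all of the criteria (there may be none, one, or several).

Primer 1 (17 nt, A=4 T=5 G=1 C=7): 3' end CCC has 3 G/C ✓; GC 8/17 = 47.1% ✓; longest run = 4 ✓; length 17 ✓ — passes.
Primer 2 (20 nt, A=6 T=4 G=8 C=2): 3' end AGT has 1 G/C ✓; GC 10/20 = 50.0% ✓; longest run = 3 ✓; length 20 ✓ — passes.
Primer 3 (22 nt, A=7 T=3 G=6 C=6): 3' end ACA has 1 G/C ✓; GC 12/22 = 54.5% ✓; longest run = 2 ✓; length 22 ✓ — passes.
Primer 4 (18 nt, A=4 T=7 G=3 C=4): 3' end ACT has 1 G/C ✓; GC 7/18 = 38.9% ✓; longest run = 2 ✓; length 18 ✓ — passes.
Primer 5 (20 nt, A=6 T=7 G=4 C=3): 3' end TAG has 1 G/C ✓; GC 7/20 = 35.0%, outside 37.0–63.6% ✗; longest run = 3 ✓; length 20 ✓ — fails.

Primer 1, Primer 2, Primer 3 and Primer 4.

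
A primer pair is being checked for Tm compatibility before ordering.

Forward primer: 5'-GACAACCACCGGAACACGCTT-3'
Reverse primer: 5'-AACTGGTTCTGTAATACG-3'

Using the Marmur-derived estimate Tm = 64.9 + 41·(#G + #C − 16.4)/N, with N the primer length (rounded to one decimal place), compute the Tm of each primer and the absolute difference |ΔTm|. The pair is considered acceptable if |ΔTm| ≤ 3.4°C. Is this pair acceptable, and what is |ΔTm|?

Forward: G+C = 12, N = 21 → Tm = 64.9 + 41·(12 − 16.4)/21 = 56.3°C.
Reverse: G+C = 7, N = 18 → Tm = 64.9 + 41·(7 − 16.4)/18 = 43.5°C.
|ΔTm| = |56.3 − 43.5| = 12.8°C, > 3.4°C.

|ΔTm| = 12.8°C; the pair is not acceptable.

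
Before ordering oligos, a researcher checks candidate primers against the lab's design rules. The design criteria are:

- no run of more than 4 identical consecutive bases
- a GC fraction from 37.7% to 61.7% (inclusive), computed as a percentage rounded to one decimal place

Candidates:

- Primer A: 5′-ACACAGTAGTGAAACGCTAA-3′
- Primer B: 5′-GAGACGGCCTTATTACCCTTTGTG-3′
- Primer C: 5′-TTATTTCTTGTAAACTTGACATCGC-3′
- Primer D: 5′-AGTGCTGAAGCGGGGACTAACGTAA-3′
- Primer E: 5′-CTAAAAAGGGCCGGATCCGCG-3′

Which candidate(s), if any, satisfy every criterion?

Primer A (20 nt, A=9 T=3 G=4 C=4): longest run = 3 ✓; GC 8/20 = 40.0% ✓ — passes.
Primer B (24 nt, A=4 T=8 G=6 C=6): longest run = 3 ✓; GC 12/24 = 50.0% ✓ — passes.
Primer C (25 nt, A=6 T=11 G=3 C=5): longest run = 3 ✓; GC 8/25 = 32.0%, outside 37.7–61.7% ✗ — fails.
Primer D (25 nt, A=8 T=4 G=9 C=4): longest run = 4 ✓; GC 13/25 = 52.0% ✓ — passes.
Primer E (21 nt, A=6 T=2 G=7 C=6): longest run = 5, exceeds 4 ✗; GC 13/21 = 61.9%, outside 37.7–61.7% ✗ — fails.

Primer A, Primer B and Primer D.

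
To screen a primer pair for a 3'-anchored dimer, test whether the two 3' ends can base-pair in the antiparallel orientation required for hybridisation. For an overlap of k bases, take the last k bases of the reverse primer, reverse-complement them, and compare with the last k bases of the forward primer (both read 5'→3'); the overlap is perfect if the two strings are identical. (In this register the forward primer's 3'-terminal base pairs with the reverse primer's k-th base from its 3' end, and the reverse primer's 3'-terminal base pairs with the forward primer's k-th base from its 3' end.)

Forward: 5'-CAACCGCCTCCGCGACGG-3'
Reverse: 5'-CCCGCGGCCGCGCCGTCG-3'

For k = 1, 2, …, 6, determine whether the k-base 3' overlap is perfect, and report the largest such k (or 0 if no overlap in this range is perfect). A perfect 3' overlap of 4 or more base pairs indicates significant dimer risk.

Last 6 bases (5'→3') — forward …CGACGG, reverse …CCGTCG.
Reverse complement of the reverse primer's last 6 bases: CGACGG; its first k bases are the reverse complement of the reverse primer's last k bases, so a perfect k-base overlap needs the forward primer's last k bases to equal them.
Comparing (forward last k vs required): k=1: G vs C ✗; k=2: GG vs CG ✗; k=3: CGG vs CGA ✗; k=4: ACGG vs CGAC ✗; k=5: GACGG vs CGACG ✗; k=6: CGACGG vs CGACGG ✓.
Only k = 6 is perfect, so the longest perfect 3' overlap is 6.

Longest perfect overlap: 6 complementary base pairs; significant dimer risk (threshold 4).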